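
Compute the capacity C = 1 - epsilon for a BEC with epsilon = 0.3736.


C = 1 - epsilon = 1 - 0.3736 = 0.6264

0.6264 bits


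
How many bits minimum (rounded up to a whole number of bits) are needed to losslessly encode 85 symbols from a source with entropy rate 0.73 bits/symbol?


Minimum bits >= n * H = 85 * 0.73 = 62.05, rounded up to a whole number of bits = 63

63 bits


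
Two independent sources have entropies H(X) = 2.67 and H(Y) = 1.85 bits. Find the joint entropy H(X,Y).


For independent variables, H(X,Y) = H(X) + H(Y) = 2.67 + 1.85 = 4.52

4.52 bits


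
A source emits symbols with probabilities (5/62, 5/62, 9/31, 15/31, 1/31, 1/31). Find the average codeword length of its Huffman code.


Huffman construction (repeatedly merge the two least-probable nodes; each merge adds 1 bit to every symbol beneath it): 1/31 + 1/31 = 2/31; 2/31 + 5/62 = 9/62; 5/62 + 9/62 = 7/31; 7/31 + 9/31 = 16/31; 15/31 + 16/31 = 1. Resulting codeword lengths (in the order the probabilities were given): (4, 3, 2, 1, 5, 5). L_avg = sum(p_i * l_i) = 5/62*4 + 5/62*3 + 9/31*2 + 15/31*1 + 1/31*5 + 1/31*5 = 121/62 = 1.9516

1.9516 bits


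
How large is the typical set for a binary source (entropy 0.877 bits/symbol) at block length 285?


log2|A_typical| = nH = 285 * 0.877 = 249.945, so |A_typical| ~ 2^249.945 = 1.742e+75

1.742e+75


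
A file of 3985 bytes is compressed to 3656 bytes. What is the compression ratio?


Ratio = original / compressed = 3985 / 3656 = 1.09

1.09


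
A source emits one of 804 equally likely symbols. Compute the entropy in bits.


H = log2(n) = log2(804) = 9.6511

9.6511 bits


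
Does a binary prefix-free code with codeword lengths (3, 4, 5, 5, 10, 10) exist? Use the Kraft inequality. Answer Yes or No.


Kraft sum = sum(2^(-l_i)) = 0.252, need <= 1. Result: satisfied (a binary prefix-free code with these lengths exists)

Yes


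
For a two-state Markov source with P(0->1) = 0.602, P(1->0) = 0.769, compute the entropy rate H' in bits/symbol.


Stationary distribution: pi_0 = p10/(p01+p10) = 0.5609, pi_1 = 0.4391. Entropy rate H' = pi_0*H(p01) + pi_1*H(p10) = 0.5609*0.9698 + 0.4391*0.7798 = 0.8863

0.8863 bits/symbol


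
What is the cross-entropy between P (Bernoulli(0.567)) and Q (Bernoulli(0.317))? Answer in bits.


H(P,Q) = -p*log2(q) - (1-p)*log2(1-q). -0.567*log2(0.317) = 0.939771; -0.433*log2(0.683) = 0.238168. H(P,Q) = 0.939771 + 0.238168 = 1.1779

1.1779 bits


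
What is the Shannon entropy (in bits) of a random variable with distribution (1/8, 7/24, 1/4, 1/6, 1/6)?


H = -sum(p_i * log2(p_i)). Terms: -(1/8)*log2(1/8) = 0.375000; -(7/24)*log2(7/24) = 0.518469; -(1/4)*log2(1/4) = 0.500000; -(1/6)*log2(1/6) = 0.430827; -(1/6)*log2(1/6) = 0.430827. H = 0.375000 + 0.518469 + 0.500000 + 0.430827 + 0.430827 = 2.2551

2.2551 bits


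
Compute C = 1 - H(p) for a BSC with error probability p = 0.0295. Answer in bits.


H(p) = -p*log2(p) - (1-p)*log2(1-p) = -0.0295*log2(0.0295) - 0.9705*log2(0.9705) = 0.149953 + 0.041925 = 0.1919. C = 1 - H(p) = 1 - 0.1919 = 0.8081

0.8081 bits


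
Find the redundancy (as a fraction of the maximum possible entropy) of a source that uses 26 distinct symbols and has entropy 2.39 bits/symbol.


H_max = log2(K) = log2(26) = 4.7004 bits/symbol. Redundancy = 1 - H/H_max = 1 - 2.39/4.7004 = 1 - 0.5085 = 0.4915

0.4915


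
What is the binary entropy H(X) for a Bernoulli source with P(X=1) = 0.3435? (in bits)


H = -p*log2(p) - (1-p)*log2(1-p). -0.3435*log2(0.3435) = 0.529546; -0.6565*log2(0.6565) = 0.398583. H = 0.529546 + 0.398583 = 0.9281

0.9281 bits


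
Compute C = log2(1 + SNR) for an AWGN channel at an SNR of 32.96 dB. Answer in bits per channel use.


SNR_linear = 10^(32.96/10) = 1976.9696; C = log2(1 + SNR_linear) = log2(1 + 1976.9696) = 10.9498

10.9498 bits/channel use


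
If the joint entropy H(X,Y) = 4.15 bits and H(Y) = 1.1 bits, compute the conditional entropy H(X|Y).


H(X|Y) = H(X,Y) - H(Y) = 4.15 - 1.1 = 3.05

3.05 bits


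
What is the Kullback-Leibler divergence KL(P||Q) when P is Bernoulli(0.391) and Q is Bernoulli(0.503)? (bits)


KL = p*log2(p/q) + (1-p)*log2((1-p)/(1-q)) = 0.391*log2(0.391/0.503) + 0.609*log2(0.609/0.497) = 0.0365

0.0365 bits


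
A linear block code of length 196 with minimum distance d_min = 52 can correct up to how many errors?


Correction capability = floor((d-1)/2) = floor((52-1)/2) = 25

25 errors


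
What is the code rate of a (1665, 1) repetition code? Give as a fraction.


Rate = k/n = 1/1665

1/1665


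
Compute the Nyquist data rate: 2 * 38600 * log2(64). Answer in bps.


Rate = 2 * B * log2(M) = 2 * 38600 * 6.0 = 463200.0

463200.0 bps


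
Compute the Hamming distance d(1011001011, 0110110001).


Count differing positions: ^ ^ . ^ ^ ^ ^ . ^ . = 7 differences

7


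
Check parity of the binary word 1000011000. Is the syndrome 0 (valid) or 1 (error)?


Syndrome = XOR of all bits = 1 XOR 0 XOR 0 XOR 0 XOR 0 XOR 1 XOR 1 XOR 0 XOR 0 XOR 0 = 1

1


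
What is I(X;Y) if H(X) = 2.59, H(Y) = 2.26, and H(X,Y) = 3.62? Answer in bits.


I(X;Y) = H(X) + H(Y) - H(X,Y) = 2.59 + 2.26 - 3.62 = 1.23

1.23 bits


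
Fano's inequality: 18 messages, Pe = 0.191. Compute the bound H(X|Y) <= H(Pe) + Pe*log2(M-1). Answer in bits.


H(Pe) = -Pe*log2(Pe) - (1-Pe)*log2(1-Pe) = -0.191*log2(0.191) - 0.809*log2(0.809) = 0.456176 + 0.247383 = 0.7036. Pe*log2(M-1) = 0.191*log2(17) = 0.780705. Bound = H(Pe) + Pe*log2(M-1) = 0.456176 + 0.247383 + 0.780705 = 1.4843

1.4843 bits


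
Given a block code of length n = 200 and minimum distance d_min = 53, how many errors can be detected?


Detection capability = d_min - 1 = 53 - 1 = 52

52 errors


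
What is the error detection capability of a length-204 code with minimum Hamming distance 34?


Detection capability = d_min - 1 = 34 - 1 = 33

33 errors


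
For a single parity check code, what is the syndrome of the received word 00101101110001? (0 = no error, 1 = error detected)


Syndrome = XOR of all bits = 0 XOR 0 XOR 1 XOR 0 XOR 1 XOR 1 XOR 0 XOR 1 XOR 1 XOR 1 XOR 0 XOR 0 XOR 0 XOR 1 = 1

1


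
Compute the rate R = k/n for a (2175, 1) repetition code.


Rate = k/n = 1/2175

1/2175


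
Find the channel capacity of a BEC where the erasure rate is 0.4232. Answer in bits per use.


C = 1 - epsilon = 1 - 0.4232 = 0.5768

0.5768 bits


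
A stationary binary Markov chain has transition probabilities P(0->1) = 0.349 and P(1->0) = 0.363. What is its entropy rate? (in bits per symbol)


Stationary distribution: pi_0 = p10/(p01+p10) = 0.5098, pi_1 = 0.4902. Entropy rate H' = pi_0*H(p01) + pi_1*H(p10) = 0.5098*0.9332 + 0.4902*0.9451 = 0.939

0.939 bits/symbol


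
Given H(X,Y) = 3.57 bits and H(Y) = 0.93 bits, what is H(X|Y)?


H(X|Y) = H(X,Y) - H(Y) = 3.57 - 0.93 = 2.64

2.64 bits


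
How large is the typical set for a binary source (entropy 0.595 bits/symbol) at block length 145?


log2|A_typical| = nH = 145 * 0.595 = 86.275, so |A_typical| ~ 2^86.275 = 9.362e+25

9.362e+25


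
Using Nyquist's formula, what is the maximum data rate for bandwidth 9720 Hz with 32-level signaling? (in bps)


Rate = 2 * B * log2(M) = 2 * 9720 * 5.0 = 97200.0

97200.0 bps


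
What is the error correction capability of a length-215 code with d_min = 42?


Correction capability = floor((d-1)/2) = floor((42-1)/2) = 20

20 errors


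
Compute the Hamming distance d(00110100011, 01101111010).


Count differing positions: . ^ . ^ ^ . ^ ^ . . ^ = 6 differences

6


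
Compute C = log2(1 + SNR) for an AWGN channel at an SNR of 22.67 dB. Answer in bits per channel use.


SNR_linear = 10^(22.67/10) = 184.9269; C = log2(1 + SNR_linear) = log2(1 + 184.9269) = 7.5386

7.5386 bits/channel use


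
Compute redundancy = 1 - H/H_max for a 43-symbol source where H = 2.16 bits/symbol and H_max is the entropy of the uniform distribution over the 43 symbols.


H_max = log2(K) = log2(43) = 5.4263 bits/symbol. Redundancy = 1 - H/H_max = 1 - 2.16/5.4263 = 1 - 0.3981 = 0.6019

0.6019


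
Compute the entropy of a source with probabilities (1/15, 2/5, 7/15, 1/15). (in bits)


H = -sum(p_i * log2(p_i)). Terms: -(1/15)*log2(1/15) = 0.260459; -(2/5)*log2(2/5) = 0.528771; -(7/15)*log2(7/15) = 0.513117; -(1/15)*log2(1/15) = 0.260459. H = 0.260459 + 0.528771 + 0.513117 + 0.260459 = 1.5628

1.5628 bits


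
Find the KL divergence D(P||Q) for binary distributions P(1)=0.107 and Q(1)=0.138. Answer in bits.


KL = p*log2(p/q) + (1-p)*log2((1-p)/(1-q)) = 0.107*log2(0.107/0.138) + 0.893*log2(0.893/0.862) = 0.0062

0.0062 bits


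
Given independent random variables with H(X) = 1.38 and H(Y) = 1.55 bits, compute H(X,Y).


For independent variables, H(X,Y) = H(X) + H(Y) = 1.38 + 1.55 = 2.93

2.93 bits


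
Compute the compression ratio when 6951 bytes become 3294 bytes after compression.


Ratio = original / compressed = 6951 / 3294 = 2.1102

2.1102


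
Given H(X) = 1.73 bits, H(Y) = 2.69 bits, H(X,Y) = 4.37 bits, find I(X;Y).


I(X;Y) = H(X) + H(Y) - H(X,Y) = 1.73 + 2.69 - 4.37 = 0.05

0.05 bits


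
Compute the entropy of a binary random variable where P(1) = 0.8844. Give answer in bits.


H = -p*log2(p) - (1-p)*log2(1-p). -0.8844*log2(0.8844) = 0.156741; -0.1156*log2(0.1156) = 0.359838. H = 0.156741 + 0.359838 = 0.5166

0.5166 bits


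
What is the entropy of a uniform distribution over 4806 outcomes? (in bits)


H = log2(n) = log2(4806) = 12.2306

12.2306 bits


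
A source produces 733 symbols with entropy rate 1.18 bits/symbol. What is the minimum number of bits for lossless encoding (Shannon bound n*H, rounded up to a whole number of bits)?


Minimum bits >= n * H = 733 * 1.18 = 864.94, rounded up to a whole number of bits = 865

865 bits


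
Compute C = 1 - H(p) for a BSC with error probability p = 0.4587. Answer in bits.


H(p) = -p*log2(p) - (1-p)*log2(1-p) = -0.4587*log2(0.4587) - 0.5413*log2(0.5413) = 0.515752 + 0.479321 = 0.9951. C = 1 - H(p) = 1 - 0.9951 = 0.0049

0.0049 bits


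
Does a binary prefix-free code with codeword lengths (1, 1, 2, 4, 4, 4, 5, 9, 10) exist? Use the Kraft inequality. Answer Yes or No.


Kraft sum = sum(2^(-l_i)) = 1.4717, need <= 1. Result: violated (a binary prefix-free code with these lengths cannot exist)

No


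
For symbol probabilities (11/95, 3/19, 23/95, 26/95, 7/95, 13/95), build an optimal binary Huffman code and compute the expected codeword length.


Huffman construction (repeatedly merge the two least-probable nodes; each merge adds 1 bit to every symbol beneath it): 7/95 + 11/95 = 18/95; 13/95 + 3/19 = 28/95; 18/95 + 23/95 = 41/95; 26/95 + 28/95 = 54/95; 41/95 + 54/95 = 1. Resulting codeword lengths (in the order the probabilities were given): (3, 3, 2, 2, 3, 3). L_avg = sum(p_i * l_i) = 11/95*3 + 3/19*3 + 23/95*2 + 26/95*2 + 7/95*3 + 13/95*3 = 236/95 = 2.4842

2.4842 bits


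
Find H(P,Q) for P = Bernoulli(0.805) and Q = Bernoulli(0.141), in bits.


H(P,Q) = -p*log2(q) - (1-p)*log2(1-q). -0.805*log2(0.141) = 2.275118; -0.195*log2(0.859) = 0.042758. H(P,Q) = 2.275118 + 0.042758 = 2.3179

2.3179 bits


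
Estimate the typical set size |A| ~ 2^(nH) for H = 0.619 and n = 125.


log2|A_typical| = nH = 125 * 0.619 = 77.375, so |A_typical| ~ 2^77.375 = 1.960e+23

1.960e+23


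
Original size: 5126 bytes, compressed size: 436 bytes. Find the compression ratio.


Ratio = original / compressed = 5126 / 436 = 11.7569

11.7569


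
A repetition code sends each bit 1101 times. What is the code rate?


Rate = k/n = 1/1101

1/1101


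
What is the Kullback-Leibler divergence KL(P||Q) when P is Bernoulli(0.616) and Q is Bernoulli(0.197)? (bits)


KL = p*log2(p/q) + (1-p)*log2((1-p)/(1-q)) = 0.616*log2(0.616/0.197) + 0.384*log2(0.384/0.803) = 0.6045

0.6045 bits


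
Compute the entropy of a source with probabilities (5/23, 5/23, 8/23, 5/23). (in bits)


H = -sum(p_i * log2(p_i)). Terms: -(5/23)*log2(5/23) = 0.478616; -(5/23)*log2(5/23) = 0.478616; -(8/23)*log2(8/23) = 0.529935; -(5/23)*log2(5/23) = 0.478616. H = 0.478616 + 0.478616 + 0.529935 + 0.478616 = 1.9658

1.9658 bits


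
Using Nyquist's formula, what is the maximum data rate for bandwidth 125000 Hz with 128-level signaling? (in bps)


Rate = 2 * B * log2(M) = 2 * 125000 * 7.0 = 1750000.0

1750000.0 bps


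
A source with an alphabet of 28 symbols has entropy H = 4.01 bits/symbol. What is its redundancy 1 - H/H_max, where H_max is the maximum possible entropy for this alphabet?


H_max = log2(K) = log2(28) = 4.8074 bits/symbol. Redundancy = 1 - H/H_max = 1 - 4.01/4.8074 = 1 - 0.8341 = 0.1659

0.1659


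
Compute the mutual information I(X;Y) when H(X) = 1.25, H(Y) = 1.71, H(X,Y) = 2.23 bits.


I(X;Y) = H(X) + H(Y) - H(X,Y) = 1.25 + 1.71 - 2.23 = 0.73

0.73 bits


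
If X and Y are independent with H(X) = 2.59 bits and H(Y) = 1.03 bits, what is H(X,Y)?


For independent variables, H(X,Y) = H(X) + H(Y) = 2.59 + 1.03 = 3.62

3.62 bits


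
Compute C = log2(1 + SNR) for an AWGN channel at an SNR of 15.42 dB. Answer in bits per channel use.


SNR_linear = 10^(15.42/10) = 34.8337; C = log2(1 + SNR_linear) = log2(1 + 34.8337) = 5.1632

5.1632 bits/channel use


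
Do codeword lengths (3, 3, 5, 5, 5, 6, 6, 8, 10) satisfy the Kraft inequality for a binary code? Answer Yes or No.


Kraft sum = sum(2^(-l_i)) = 0.3799, need <= 1. Result: satisfied (a binary prefix-free code with these lengths exists)

Yes


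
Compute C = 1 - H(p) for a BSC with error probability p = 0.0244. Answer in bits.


H(p) = -p*log2(p) - (1-p)*log2(1-p) = -0.0244*log2(0.0244) - 0.9756*log2(0.9756) = 0.130710 + 0.034769 = 0.1655. C = 1 - H(p) = 1 - 0.1655 = 0.8345

0.8345 bits


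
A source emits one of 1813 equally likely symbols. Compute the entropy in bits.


H = log2(n) = log2(1813) = 10.8242

10.8242 bits


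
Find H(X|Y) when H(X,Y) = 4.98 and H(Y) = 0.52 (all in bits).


H(X|Y) = H(X,Y) - H(Y) = 4.98 - 0.52 = 4.46

4.46 bits


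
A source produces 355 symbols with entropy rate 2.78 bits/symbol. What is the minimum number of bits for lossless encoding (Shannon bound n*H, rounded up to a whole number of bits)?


Minimum bits >= n * H = 355 * 2.78 = 986.9, rounded up to a whole number of bits = 987

987 bits


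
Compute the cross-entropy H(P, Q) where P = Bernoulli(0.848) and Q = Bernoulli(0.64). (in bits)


H(P,Q) = -p*log2(q) - (1-p)*log2(1-q). -0.848*log2(0.64) = 0.545990; -0.152*log2(0.36) = 0.224038. H(P,Q) = 0.545990 + 0.224038 = 0.77

0.77 bits


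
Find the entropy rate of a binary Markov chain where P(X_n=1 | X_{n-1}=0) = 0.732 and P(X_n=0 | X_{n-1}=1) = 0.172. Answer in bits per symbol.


Stationary distribution: pi_0 = p10/(p01+p10) = 0.1903, pi_1 = 0.8097. Entropy rate H' = pi_0*H(p01) + pi_1*H(p10) = 0.1903*0.8386 + 0.8097*0.6623 = 0.6958

0.6958 bits/symbol


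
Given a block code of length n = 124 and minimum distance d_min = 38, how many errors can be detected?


Detection capability = d_min - 1 = 38 - 1 = 37

37 errors


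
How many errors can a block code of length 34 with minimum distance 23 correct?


Correction capability = floor((d-1)/2) = floor((23-1)/2) = 11

11 errors


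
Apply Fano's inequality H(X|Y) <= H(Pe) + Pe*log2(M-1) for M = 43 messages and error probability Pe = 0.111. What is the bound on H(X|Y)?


H(Pe) = -Pe*log2(Pe) - (1-Pe)*log2(1-Pe) = -0.111*log2(0.111) - 0.889*log2(0.889) = 0.352022 + 0.150903 = 0.5029. Pe*log2(M-1) = 0.111*log2(42) = 0.598547. Bound = H(Pe) + Pe*log2(M-1) = 0.352022 + 0.150903 + 0.598547 = 1.1015

1.1015 bits


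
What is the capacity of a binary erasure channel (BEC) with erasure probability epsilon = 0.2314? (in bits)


C = 1 - epsilon = 1 - 0.2314 = 0.7686

0.7686 bits


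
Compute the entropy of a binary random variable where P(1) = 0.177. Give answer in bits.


H = -p*log2(p) - (1-p)*log2(1-p). -0.177*log2(0.177) = 0.442178; -0.823*log2(0.823) = 0.231292. H = 0.442178 + 0.231292 = 0.6735

0.6735 bits


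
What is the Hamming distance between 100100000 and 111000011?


Count differing positions: . ^ ^ ^ . . . ^ ^ = 5 differences

5


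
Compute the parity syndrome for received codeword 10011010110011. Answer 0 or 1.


Syndrome = XOR of all bits = 1 XOR 0 XOR 0 XOR 1 XOR 1 XOR 0 XOR 1 XOR 0 XOR 1 XOR 1 XOR 0 XOR 0 XOR 1 XOR 1 = 0

0


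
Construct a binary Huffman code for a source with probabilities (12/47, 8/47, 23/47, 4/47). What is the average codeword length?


Huffman construction (repeatedly merge the two least-probable nodes; each merge adds 1 bit to every symbol beneath it): 4/47 + 8/47 = 12/47; 12/47 + 12/47 = 24/47; 23/47 + 24/47 = 1. Resulting codeword lengths (in the order the probabilities were given): (2, 3, 1, 3). L_avg = sum(p_i * l_i) = 12/47*2 + 8/47*3 + 23/47*1 + 4/47*3 = 83/47 = 1.766

1.766 bits


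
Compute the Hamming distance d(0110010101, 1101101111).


Count differing positions: ^ . ^ ^ ^ ^ ^ . ^ . = 7 differences

7


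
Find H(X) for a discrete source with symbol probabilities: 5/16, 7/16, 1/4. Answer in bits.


H = -sum(p_i * log2(p_i)). Terms: -(5/16)*log2(5/16) = 0.524397; -(7/16)*log2(7/16) = 0.521782; -(1/4)*log2(1/4) = 0.500000. H = 0.524397 + 0.521782 + 0.500000 = 1.5462

1.5462 bits


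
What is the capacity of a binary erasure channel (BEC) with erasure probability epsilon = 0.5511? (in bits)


C = 1 - epsilon = 1 - 0.5511 = 0.4489

0.4489 bits


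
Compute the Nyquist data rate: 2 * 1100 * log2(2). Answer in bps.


Rate = 2 * B * log2(M) = 2 * 1100 * 1.0 = 2200.0

2200.0 bps


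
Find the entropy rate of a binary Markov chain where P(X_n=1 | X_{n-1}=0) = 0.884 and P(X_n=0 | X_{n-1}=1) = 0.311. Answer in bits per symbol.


Stationary distribution: pi_0 = p10/(p01+p10) = 0.2603, pi_1 = 0.7397. Entropy rate H' = pi_0*H(p01) + pi_1*H(p10) = 0.2603*0.5178 + 0.7397*0.8943 = 0.7963

0.7963 bits/symbol


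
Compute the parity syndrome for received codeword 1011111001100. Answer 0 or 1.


Syndrome = XOR of all bits = 1 XOR 0 XOR 1 XOR 1 XOR 1 XOR 1 XOR 1 XOR 0 XOR 0 XOR 1 XOR 1 XOR 0 XOR 0 = 0

0


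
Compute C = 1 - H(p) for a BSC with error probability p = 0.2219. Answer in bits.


H(p) = -p*log2(p) - (1-p)*log2(1-p) = -0.2219*log2(0.2219) - 0.7781*log2(0.7781) = 0.481971 + 0.281651 = 0.7636. C = 1 - H(p) = 1 - 0.7636 = 0.2364

0.2364 bits


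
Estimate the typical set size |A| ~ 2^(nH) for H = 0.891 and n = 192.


log2|A_typical| = nH = 192 * 0.891 = 171.072, so |A_typical| ~ 2^171.072 = 3.146e+51

3.146e+51


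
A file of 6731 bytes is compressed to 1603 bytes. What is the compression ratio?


Ratio = original / compressed = 6731 / 1603 = 4.199

4.199


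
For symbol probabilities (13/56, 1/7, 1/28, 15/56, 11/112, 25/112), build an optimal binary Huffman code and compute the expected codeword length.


Huffman construction (repeatedly merge the two least-probable nodes; each merge adds 1 bit to every symbol beneath it): 1/28 + 11/112 = 15/112; 15/112 + 1/7 = 31/112; 25/112 + 13/56 = 51/112; 15/56 + 31/112 = 61/112; 51/112 + 61/112 = 1. Resulting codeword lengths (in the order the probabilities were given): (2, 3, 4, 2, 4, 2). L_avg = sum(p_i * l_i) = 13/56*2 + 1/7*3 + 1/28*4 + 15/56*2 + 11/112*4 + 25/112*2 = 135/56 = 2.4107

2.4107 bits


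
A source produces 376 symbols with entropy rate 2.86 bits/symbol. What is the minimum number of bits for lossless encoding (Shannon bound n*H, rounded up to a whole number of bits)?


Minimum bits >= n * H = 376 * 2.86 = 1075.36, rounded up to a whole number of bits = 1076

1076 bits


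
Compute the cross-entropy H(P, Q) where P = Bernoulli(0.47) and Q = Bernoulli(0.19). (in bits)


H(P,Q) = -p*log2(q) - (1-p)*log2(1-q). -0.47*log2(0.19) = 1.126086; -0.53*log2(0.81) = 0.161123. H(P,Q) = 1.126086 + 0.161123 = 1.2872

1.2872 bits


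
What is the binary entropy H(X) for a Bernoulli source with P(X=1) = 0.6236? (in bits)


H = -p*log2(p) - (1-p)*log2(1-p). -0.6236*log2(0.6236) = 0.424863; -0.3764*log2(0.3764) = 0.530597. H = 0.424863 + 0.530597 = 0.9555

0.9555 bits


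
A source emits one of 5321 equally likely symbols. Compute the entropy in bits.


H = log2(n) = log2(5321) = 12.3775

12.3775 bits


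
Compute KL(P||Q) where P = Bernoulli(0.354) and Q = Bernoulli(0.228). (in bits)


KL = p*log2(p/q) + (1-p)*log2((1-p)/(1-q)) = 0.354*log2(0.354/0.228) + 0.646*log2(0.646/0.772) = 0.0586

0.0586 bits


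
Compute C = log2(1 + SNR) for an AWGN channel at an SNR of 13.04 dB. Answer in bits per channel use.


SNR_linear = 10^(13.04/10) = 20.1372; C = log2(1 + SNR_linear) = log2(1 + 20.1372) = 4.4017

4.4017 bits/channel use


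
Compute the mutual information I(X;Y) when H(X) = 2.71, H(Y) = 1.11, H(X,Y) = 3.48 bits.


I(X;Y) = H(X) + H(Y) - H(X,Y) = 2.71 + 1.11 - 3.48 = 0.34

0.34 bits


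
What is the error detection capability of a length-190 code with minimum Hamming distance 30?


Detection capability = d_min - 1 = 30 - 1 = 29

29 errors


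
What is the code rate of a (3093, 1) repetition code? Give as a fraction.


Rate = k/n = 1/3093

1/3093


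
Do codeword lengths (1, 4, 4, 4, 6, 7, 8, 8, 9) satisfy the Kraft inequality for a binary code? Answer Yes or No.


Kraft sum = sum(2^(-l_i)) = 0.7207, need <= 1. Result: satisfied (a binary prefix-free code with these lengths exists)

Yes


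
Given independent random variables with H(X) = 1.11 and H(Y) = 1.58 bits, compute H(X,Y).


For independent variables, H(X,Y) = H(X) + H(Y) = 1.11 + 1.58 = 2.69

2.69 bits


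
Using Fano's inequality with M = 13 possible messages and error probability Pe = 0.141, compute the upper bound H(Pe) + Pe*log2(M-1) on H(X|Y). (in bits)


H(Pe) = -Pe*log2(Pe) - (1-Pe)*log2(1-Pe) = -0.141*log2(0.141) - 0.859*log2(0.859) = 0.398499 + 0.188353 = 0.5869. Pe*log2(M-1) = 0.141*log2(12) = 0.505480. Bound = H(Pe) + Pe*log2(M-1) = 0.398499 + 0.188353 + 0.505480 = 1.0923

1.0923 bits


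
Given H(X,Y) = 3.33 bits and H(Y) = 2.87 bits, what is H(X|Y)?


H(X|Y) = H(X,Y) - H(Y) = 3.33 - 2.87 = 0.46

0.46 bits


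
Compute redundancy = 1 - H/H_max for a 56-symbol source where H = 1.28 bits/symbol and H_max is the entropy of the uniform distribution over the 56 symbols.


H_max = log2(K) = log2(56) = 5.8074 bits/symbol. Redundancy = 1 - H/H_max = 1 - 1.28/5.8074 = 1 - 0.2204 = 0.7796

0.7796


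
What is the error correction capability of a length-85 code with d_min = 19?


Correction capability = floor((d-1)/2) = floor((19-1)/2) = 9

9 errors


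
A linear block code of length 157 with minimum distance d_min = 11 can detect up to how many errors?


Detection capability = d_min - 1 = 11 - 1 = 10

10 errors


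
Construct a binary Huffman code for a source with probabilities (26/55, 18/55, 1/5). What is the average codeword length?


Huffman construction (repeatedly merge the two least-probable nodes; each merge adds 1 bit to every symbol beneath it): 1/5 + 18/55 = 29/55; 26/55 + 29/55 = 1. Resulting codeword lengths (in the order the probabilities were given): (1, 2, 2). L_avg = sum(p_i * l_i) = 26/55*1 + 18/55*2 + 1/5*2 = 84/55 = 1.5273

1.5273 bits


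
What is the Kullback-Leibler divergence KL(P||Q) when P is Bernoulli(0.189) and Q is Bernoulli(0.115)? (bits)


KL = p*log2(p/q) + (1-p)*log2((1-p)/(1-q)) = 0.189*log2(0.189/0.115) + 0.811*log2(0.811/0.885) = 0.0333

0.0333 bits


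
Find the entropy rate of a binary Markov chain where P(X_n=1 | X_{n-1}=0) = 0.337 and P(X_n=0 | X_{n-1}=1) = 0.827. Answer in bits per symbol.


Stationary distribution: pi_0 = p10/(p01+p10) = 0.7105, pi_1 = 0.2895. Entropy rate H' = pi_0*H(p01) + pi_1*H(p10) = 0.7105*0.9219 + 0.2895*0.6645 = 0.8474

0.8474 bits/symbol


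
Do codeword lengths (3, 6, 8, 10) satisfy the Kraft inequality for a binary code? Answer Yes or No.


Kraft sum = sum(2^(-l_i)) = 0.1455, need <= 1. Result: satisfied (a binary prefix-free code with these lengths exists)

Yes


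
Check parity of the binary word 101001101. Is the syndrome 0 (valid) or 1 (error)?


Syndrome = XOR of all bits = 1 XOR 0 XOR 1 XOR 0 XOR 0 XOR 1 XOR 1 XOR 0 XOR 1 = 1

1


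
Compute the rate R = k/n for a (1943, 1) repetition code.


Rate = k/n = 1/1943

1/1943


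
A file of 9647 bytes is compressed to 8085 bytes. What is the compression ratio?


Ratio = original / compressed = 9647 / 8085 = 1.1932

1.1932


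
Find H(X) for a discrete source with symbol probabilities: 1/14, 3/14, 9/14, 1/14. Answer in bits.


H = -sum(p_i * log2(p_i)). Terms: -(1/14)*log2(1/14) = 0.271954; -(3/14)*log2(3/14) = 0.476227; -(9/14)*log2(9/14) = 0.409776; -(1/14)*log2(1/14) = 0.271954. H = 0.271954 + 0.476227 + 0.409776 + 0.271954 = 1.4299

1.4299 bits


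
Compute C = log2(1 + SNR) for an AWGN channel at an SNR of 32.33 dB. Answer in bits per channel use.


SNR_linear = 10^(32.33/10) = 1710.0153; C = log2(1 + SNR_linear) = log2(1 + 1710.0153) = 10.7406

10.7406 bits/channel use


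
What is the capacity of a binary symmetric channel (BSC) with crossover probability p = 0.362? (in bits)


H(p) = -p*log2(p) - (1-p)*log2(1-p) = -0.362*log2(0.362) - 0.638*log2(0.638) = 0.530670 + 0.413661 = 0.9443. C = 1 - H(p) = 1 - 0.9443 = 0.0557

0.0557 bits


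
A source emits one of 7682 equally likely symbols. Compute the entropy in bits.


H = log2(n) = log2(7682) = 12.9073

12.9073 bits


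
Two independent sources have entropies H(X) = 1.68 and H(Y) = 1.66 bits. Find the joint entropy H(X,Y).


For independent variables, H(X,Y) = H(X) + H(Y) = 1.68 + 1.66 = 3.34

3.34 bits


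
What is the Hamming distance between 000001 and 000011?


Count differing positions: . . . . ^ . = 1 differences

1


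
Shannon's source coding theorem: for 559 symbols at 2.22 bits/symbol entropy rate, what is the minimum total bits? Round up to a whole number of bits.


Minimum bits >= n * H = 559 * 2.22 = 1240.98, rounded up to a whole number of bits = 1241

1241 bits


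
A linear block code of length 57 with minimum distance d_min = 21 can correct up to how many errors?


Correction capability = floor((d-1)/2) = floor((21-1)/2) = 10

10 errors


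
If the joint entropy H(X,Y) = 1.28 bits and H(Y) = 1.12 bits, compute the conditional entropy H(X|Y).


H(X|Y) = H(X,Y) - H(Y) = 1.28 - 1.12 = 0.16

0.16 bits


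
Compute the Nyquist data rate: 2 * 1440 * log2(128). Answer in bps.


Rate = 2 * B * log2(M) = 2 * 1440 * 7.0 = 20160.0

20160.0 bps


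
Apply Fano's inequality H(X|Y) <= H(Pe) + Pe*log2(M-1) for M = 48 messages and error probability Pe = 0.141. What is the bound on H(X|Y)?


H(Pe) = -Pe*log2(Pe) - (1-Pe)*log2(1-Pe) = -0.141*log2(0.141) - 0.859*log2(0.859) = 0.398499 + 0.188353 = 0.5869. Pe*log2(M-1) = 0.141*log2(47) = 0.783197. Bound = H(Pe) + Pe*log2(M-1) = 0.398499 + 0.188353 + 0.783197 = 1.37

1.37 bits


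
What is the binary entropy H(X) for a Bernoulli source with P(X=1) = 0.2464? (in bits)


H = -p*log2(p) - (1-p)*log2(1-p). -0.2464*log2(0.2464) = 0.497956; -0.7536*log2(0.7536) = 0.307566. H = 0.497956 + 0.307566 = 0.8055

0.8055 bits


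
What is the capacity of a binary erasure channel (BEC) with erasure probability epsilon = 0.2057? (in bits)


C = 1 - epsilon = 1 - 0.2057 = 0.7943

0.7943 bits


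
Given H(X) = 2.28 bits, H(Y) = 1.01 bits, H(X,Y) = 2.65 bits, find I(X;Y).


I(X;Y) = H(X) + H(Y) - H(X,Y) = 2.28 + 1.01 - 2.65 = 0.64

0.64 bits


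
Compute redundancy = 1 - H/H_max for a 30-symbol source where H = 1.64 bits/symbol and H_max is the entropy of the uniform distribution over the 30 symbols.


H_max = log2(K) = log2(30) = 4.9069 bits/symbol. Redundancy = 1 - H/H_max = 1 - 1.64/4.9069 = 1 - 0.3342 = 0.6658

0.6658


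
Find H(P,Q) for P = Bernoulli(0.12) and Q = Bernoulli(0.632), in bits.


H(P,Q) = -p*log2(q) - (1-p)*log2(1-q). -0.12*log2(0.632) = 0.079440; -0.88*log2(0.368) = 1.269156. H(P,Q) = 0.079440 + 1.269156 = 1.3486

1.3486 bits


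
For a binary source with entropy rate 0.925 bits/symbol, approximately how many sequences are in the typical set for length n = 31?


log2|A_typical| = nH = 31 * 0.925 = 28.675, so |A_typical| ~ 2^28.675 = 4.286e+08

4.286e+08


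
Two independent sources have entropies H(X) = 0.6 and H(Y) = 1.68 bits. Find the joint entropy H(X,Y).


For independent variables, H(X,Y) = H(X) + H(Y) = 0.6 + 1.68 = 2.28

2.28 bits


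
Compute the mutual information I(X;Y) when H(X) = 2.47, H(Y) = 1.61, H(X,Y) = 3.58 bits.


I(X;Y) = H(X) + H(Y) - H(X,Y) = 2.47 + 1.61 - 3.58 = 0.5

0.5 bits


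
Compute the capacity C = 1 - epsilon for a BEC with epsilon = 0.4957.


C = 1 - epsilon = 1 - 0.4957 = 0.5043

0.5043 bits


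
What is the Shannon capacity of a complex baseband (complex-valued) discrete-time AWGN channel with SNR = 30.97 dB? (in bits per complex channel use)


SNR_linear = 10^(30.97/10) = 1250.259; C = log2(1 + SNR_linear) = log2(1 + 1250.259) = 10.2892

10.2892 bits/channel use


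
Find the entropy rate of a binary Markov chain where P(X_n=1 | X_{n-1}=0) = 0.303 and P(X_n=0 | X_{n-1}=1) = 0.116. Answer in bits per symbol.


Stationary distribution: pi_0 = p10/(p01+p10) = 0.2768, pi_1 = 0.7232. Entropy rate H' = pi_0*H(p01) + pi_1*H(p10) = 0.2768*0.8849 + 0.7232*0.5178 = 0.6194

0.6194 bits/symbol


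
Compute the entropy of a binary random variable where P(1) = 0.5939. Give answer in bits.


H = -p*log2(p) - (1-p)*log2(1-p). -0.5939*log2(0.5939) = 0.446439; -0.4061*log2(0.4061) = 0.527968. H = 0.446439 + 0.527968 = 0.9744

0.9744 bits


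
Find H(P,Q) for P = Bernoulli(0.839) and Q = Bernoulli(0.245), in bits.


H(P,Q) = -p*log2(q) - (1-p)*log2(1-q). -0.839*log2(0.245) = 1.702454; -0.161*log2(0.755) = 0.065278. H(P,Q) = 1.702454 + 0.065278 = 1.7677

1.7677 bits


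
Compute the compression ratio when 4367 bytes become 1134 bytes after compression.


Ratio = original / compressed = 4367 / 1134 = 3.851

3.851


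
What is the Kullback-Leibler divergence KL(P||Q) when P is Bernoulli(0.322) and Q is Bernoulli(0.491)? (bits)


KL = p*log2(p/q) + (1-p)*log2((1-p)/(1-q)) = 0.322*log2(0.322/0.491) + 0.678*log2(0.678/0.509) = 0.0844

0.0844 bits


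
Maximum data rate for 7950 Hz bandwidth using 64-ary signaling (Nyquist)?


Rate = 2 * B * log2(M) = 2 * 7950 * 6.0 = 95400.0

95400.0 bps


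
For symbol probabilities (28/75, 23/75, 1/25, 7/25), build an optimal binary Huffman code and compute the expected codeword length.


Huffman construction (repeatedly merge the two least-probable nodes; each merge adds 1 bit to every symbol beneath it): 1/25 + 7/25 = 8/25; 23/75 + 8/25 = 47/75; 28/75 + 47/75 = 1. Resulting codeword lengths (in the order the probabilities were given): (1, 2, 3, 3). L_avg = sum(p_i * l_i) = 28/75*1 + 23/75*2 + 1/25*3 + 7/25*3 = 146/75 = 1.9467

1.9467 bits


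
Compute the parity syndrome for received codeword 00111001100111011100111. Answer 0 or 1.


Syndrome = XOR of all bits = 0 XOR 0 XOR 1 XOR 1 XOR 1 XOR 0 XOR 0 XOR 1 XOR 1 XOR 0 XOR 0 XOR 1 XOR 1 XOR 1 XOR 0 XOR 1 XOR 1 XOR 1 XOR 0 XOR 0 XOR 1 XOR 1 XOR 1 = 0

0


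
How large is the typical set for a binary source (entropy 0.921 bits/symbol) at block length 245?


log2|A_typical| = nH = 245 * 0.921 = 225.645, so |A_typical| ~ 2^225.645 = 8.432e+67

8.432e+67


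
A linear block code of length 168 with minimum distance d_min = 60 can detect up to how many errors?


Detection capability = d_min - 1 = 60 - 1 = 59

59 errors


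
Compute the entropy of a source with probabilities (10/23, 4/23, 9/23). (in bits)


H = -sum(p_i * log2(p_i)). Terms: -(10/23)*log2(10/23) = 0.522450; -(4/23)*log2(4/23) = 0.438880; -(9/23)*log2(9/23) = 0.529684. H = 0.522450 + 0.438880 + 0.529684 = 1.491

1.491 bits


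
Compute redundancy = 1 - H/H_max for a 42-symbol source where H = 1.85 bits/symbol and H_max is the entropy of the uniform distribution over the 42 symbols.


H_max = log2(K) = log2(42) = 5.3923 bits/symbol. Redundancy = 1 - H/H_max = 1 - 1.85/5.3923 = 1 - 0.3431 = 0.6569

0.6569


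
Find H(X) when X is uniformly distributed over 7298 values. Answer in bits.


H = log2(n) = log2(7298) = 12.8333

12.8333 bits


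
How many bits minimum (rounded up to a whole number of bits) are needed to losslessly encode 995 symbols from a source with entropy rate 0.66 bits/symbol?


Minimum bits >= n * H = 995 * 0.66 = 656.7, rounded up to a whole number of bits = 657

657 bits


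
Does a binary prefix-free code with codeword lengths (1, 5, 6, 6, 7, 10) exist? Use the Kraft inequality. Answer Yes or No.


Kraft sum = sum(2^(-l_i)) = 0.5713, need <= 1. Result: satisfied (a binary prefix-free code with these lengths exists)

Yes


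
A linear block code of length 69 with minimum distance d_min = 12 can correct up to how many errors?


Correction capability = floor((d-1)/2) = floor((12-1)/2) = 5

5 errors


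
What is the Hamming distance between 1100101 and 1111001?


Count differing positions: . . ^ ^ ^ . . = 3 differences

3


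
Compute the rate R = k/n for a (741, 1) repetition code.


Rate = k/n = 1/741

1/741


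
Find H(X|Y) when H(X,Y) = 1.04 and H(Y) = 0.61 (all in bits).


H(X|Y) = H(X,Y) - H(Y) = 1.04 - 0.61 = 0.43

0.43 bits


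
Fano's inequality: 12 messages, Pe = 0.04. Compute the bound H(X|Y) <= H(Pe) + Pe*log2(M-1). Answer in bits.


H(Pe) = -Pe*log2(Pe) - (1-Pe)*log2(1-Pe) = -0.04*log2(0.04) - 0.96*log2(0.96) = 0.185754 + 0.056538 = 0.2423. Pe*log2(M-1) = 0.04*log2(11) = 0.138377. Bound = H(Pe) + Pe*log2(M-1) = 0.185754 + 0.056538 + 0.138377 = 0.3807

0.3807 bits


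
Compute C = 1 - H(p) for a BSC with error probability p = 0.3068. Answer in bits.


H(p) = -p*log2(p) - (1-p)*log2(1-p) = -0.3068*log2(0.3068) - 0.6932*log2(0.6932) = 0.522980 + 0.366465 = 0.8894. C = 1 - H(p) = 1 - 0.8894 = 0.1106

0.1106 bits


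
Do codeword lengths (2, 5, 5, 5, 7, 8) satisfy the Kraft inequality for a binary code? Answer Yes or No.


Kraft sum = sum(2^(-l_i)) = 0.3555, need <= 1. Result: satisfied (a binary prefix-free code with these lengths exists)

Yes


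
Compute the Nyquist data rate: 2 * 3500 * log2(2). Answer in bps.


Rate = 2 * B * log2(M) = 2 * 3500 * 1.0 = 7000.0

7000.0 bps


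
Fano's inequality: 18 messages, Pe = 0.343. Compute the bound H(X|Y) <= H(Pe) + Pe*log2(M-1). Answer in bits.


H(Pe) = -Pe*log2(Pe) - (1-Pe)*log2(1-Pe) = -0.343*log2(0.343) - 0.657*log2(0.657) = 0.529496 + 0.398165 = 0.9277. Pe*log2(M-1) = 0.343*log2(17) = 1.402000. Bound = H(Pe) + Pe*log2(M-1) = 0.529496 + 0.398165 + 1.402000 = 2.3297

2.3297 bits


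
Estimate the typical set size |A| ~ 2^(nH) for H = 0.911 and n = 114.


log2|A_typical| = nH = 114 * 0.911 = 103.854, so |A_typical| ~ 2^103.854 = 1.833e+31

1.833e+31


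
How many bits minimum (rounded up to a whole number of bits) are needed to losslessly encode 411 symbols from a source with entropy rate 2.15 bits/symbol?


Minimum bits >= n * H = 411 * 2.15 = 883.65, rounded up to a whole number of bits = 884

884 bits


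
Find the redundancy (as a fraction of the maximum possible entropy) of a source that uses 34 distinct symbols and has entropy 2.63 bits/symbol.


H_max = log2(K) = log2(34) = 5.0875 bits/symbol. Redundancy = 1 - H/H_max = 1 - 2.63/5.0875 = 1 - 0.517 = 0.483

0.483


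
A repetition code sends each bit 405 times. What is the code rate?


Rate = k/n = 1/405

1/405


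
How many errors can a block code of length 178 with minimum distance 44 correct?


Correction capability = floor((d-1)/2) = floor((44-1)/2) = 21

21 errors


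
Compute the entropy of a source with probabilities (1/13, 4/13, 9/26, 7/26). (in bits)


H = -sum(p_i * log2(p_i)). Terms: -(1/13)*log2(1/13) = 0.284649; -(4/13)*log2(4/13) = 0.523212; -(9/26)*log2(9/26) = 0.529794; -(7/26)*log2(7/26) = 0.509677. H = 0.284649 + 0.523212 + 0.529794 + 0.509677 = 1.8473

1.8473 bits


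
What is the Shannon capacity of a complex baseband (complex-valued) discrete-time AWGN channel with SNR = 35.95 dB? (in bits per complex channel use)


SNR_linear = 10^(35.95/10) = 3935.5008; C = log2(1 + SNR_linear) = log2(1 + 3935.5008) = 11.9427

11.9427 bits/channel use


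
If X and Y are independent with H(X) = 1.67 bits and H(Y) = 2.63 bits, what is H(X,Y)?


For independent variables, H(X,Y) = H(X) + H(Y) = 1.67 + 2.63 = 4.3

4.3 bits


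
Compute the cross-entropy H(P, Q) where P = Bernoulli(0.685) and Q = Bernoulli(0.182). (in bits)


H(P,Q) = -p*log2(q) - (1-p)*log2(1-q). -0.685*log2(0.182) = 1.683723; -0.315*log2(0.818) = 0.091296. H(P,Q) = 1.683723 + 0.091296 = 1.775

1.775 bits


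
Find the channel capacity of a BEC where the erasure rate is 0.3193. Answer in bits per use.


C = 1 - epsilon = 1 - 0.3193 = 0.6807

0.6807 bits


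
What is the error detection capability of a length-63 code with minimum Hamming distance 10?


Detection capability = d_min - 1 = 10 - 1 = 9

9 errors


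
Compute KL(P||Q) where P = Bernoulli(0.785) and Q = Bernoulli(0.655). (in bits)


KL = p*log2(p/q) + (1-p)*log2((1-p)/(1-q)) = 0.785*log2(0.785/0.655) + 0.215*log2(0.215/0.345) = 0.0584

0.0584 bits


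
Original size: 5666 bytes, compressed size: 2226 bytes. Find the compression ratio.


Ratio = original / compressed = 5666 / 2226 = 2.5454

2.5454


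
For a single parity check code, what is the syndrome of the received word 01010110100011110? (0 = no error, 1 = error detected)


Syndrome = XOR of all bits = 0 XOR 1 XOR 0 XOR 1 XOR 0 XOR 1 XOR 1 XOR 0 XOR 1 XOR 0 XOR 0 XOR 0 XOR 1 XOR 1 XOR 1 XOR 1 XOR 0 = 1

1


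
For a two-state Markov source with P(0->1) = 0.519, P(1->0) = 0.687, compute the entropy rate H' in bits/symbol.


Stationary distribution: pi_0 = p10/(p01+p10) = 0.5697, pi_1 = 0.4303. Entropy rate H' = pi_0*H(p01) + pi_1*H(p10) = 0.5697*0.999 + 0.4303*0.8966 = 0.9549

0.9549 bits/symbol


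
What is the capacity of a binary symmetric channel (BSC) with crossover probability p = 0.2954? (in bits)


H(p) = -p*log2(p) - (1-p)*log2(1-p) = -0.2954*log2(0.2954) - 0.7046*log2(0.7046) = 0.519685 + 0.355910 = 0.8756. C = 1 - H(p) = 1 - 0.8756 = 0.1244

0.1244 bits


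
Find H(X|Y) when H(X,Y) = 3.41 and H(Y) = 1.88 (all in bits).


H(X|Y) = H(X,Y) - H(Y) = 3.41 - 1.88 = 1.53

1.53 bits


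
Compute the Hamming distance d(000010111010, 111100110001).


Count differing positions: ^ ^ ^ ^ ^ . . . ^ . ^ ^ = 8 differences

8


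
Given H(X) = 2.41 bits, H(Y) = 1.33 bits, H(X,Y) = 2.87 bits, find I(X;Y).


I(X;Y) = H(X) + H(Y) - H(X,Y) = 2.41 + 1.33 - 2.87 = 0.87

0.87 bits


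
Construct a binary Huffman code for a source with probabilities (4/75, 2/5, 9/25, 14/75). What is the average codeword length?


Huffman construction (repeatedly merge the two least-probable nodes; each merge adds 1 bit to every symbol beneath it): 4/75 + 14/75 = 6/25; 6/25 + 9/25 = 3/5; 2/5 + 3/5 = 1. Resulting codeword lengths (in the order the probabilities were given): (3, 1, 2, 3). L_avg = sum(p_i * l_i) = 4/75*3 + 2/5*1 + 9/25*2 + 14/75*3 = 46/25 = 1.84

1.84 bits


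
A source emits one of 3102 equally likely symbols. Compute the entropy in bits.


H = log2(n) = log2(3102) = 11.599

11.599 bits


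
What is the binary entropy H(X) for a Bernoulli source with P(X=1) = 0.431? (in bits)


H = -p*log2(p) - (1-p)*log2(1-p). -0.431*log2(0.431) = 0.523338; -0.569*log2(0.569) = 0.462881. H = 0.523338 + 0.462881 = 0.9862

0.9862 bits


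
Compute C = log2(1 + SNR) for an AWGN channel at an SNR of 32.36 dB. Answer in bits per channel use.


SNR_linear = 10^(32.36/10) = 1721.8686; C = log2(1 + SNR_linear) = log2(1 + 1721.8686) = 10.7506

10.7506 bits/channel use
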